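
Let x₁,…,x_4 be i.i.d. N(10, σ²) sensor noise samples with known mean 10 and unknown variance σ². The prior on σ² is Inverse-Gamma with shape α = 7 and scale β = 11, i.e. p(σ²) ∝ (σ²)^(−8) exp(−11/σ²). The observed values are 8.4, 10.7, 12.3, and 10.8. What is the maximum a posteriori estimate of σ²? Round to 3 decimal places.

Sum of squared deviations about the known mean: SS = (8.4−10)² + (10.7−10)² + (12.3−10)² + (10.8−10)² = 8.98.
The Normal likelihood contributes (σ²)^(−n/2) exp(−SS/(2σ²)), so the posterior is Inverse-Gamma(α + n/2, β + SS/2) = Inverse-Gamma(9, 15.49).
The mode of Inverse-Gamma(a, b) is b/(a+1) = 15.49/10 ≈ 1.549.

σ̂²_MAP = 1.549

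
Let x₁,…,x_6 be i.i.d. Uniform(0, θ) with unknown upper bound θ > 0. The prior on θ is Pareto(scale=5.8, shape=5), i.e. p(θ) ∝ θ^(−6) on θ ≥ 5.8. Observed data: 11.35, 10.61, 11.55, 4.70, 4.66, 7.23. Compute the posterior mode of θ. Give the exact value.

The Uniform(0, θ) likelihood is θ^(−n) for θ ≥ max(xᵢ), zero otherwise. Here max(xᵢ) = 11.55.
Posterior ∝ θ^(−6) · θ^(−6) = θ^(−12) on θ ≥ max(5.8, 11.55) = 11.55.
This density is strictly decreasing in θ, so the posterior mode lies at the lower boundary of the support.

θ̂_MAP = 11.55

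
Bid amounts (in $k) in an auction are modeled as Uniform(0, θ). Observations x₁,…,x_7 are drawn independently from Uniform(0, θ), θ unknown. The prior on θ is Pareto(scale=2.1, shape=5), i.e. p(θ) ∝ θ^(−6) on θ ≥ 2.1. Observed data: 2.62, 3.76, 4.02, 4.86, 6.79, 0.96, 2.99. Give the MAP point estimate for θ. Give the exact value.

The Uniform(0, θ) likelihood is θ^(−n) for θ ≥ max(xᵢ), zero otherwise. Here max(xᵢ) = 6.79.
Posterior ∝ θ^(−6) · θ^(−7) = θ^(−13) on θ ≥ max(2.1, 6.79) = 6.79.
This density is strictly decreasing in θ, so the posterior mode lies at the lower boundary of the support.

θ̂_MAP = 6.79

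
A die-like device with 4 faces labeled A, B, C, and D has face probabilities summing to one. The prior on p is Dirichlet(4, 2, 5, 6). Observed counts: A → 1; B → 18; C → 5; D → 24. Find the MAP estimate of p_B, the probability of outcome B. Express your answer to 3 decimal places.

The posterior is Dirichlet(αᵢ + nᵢ) = Dirichlet(5, 20, 10, 30).
For a Dirichlet(a₁,…,a_K) with all aᵢ > 1, the mode has j-th component (aⱼ − 1)/(Σaᵢ − K).
Here Σaᵢ = 65 and K = 4, so p_B = (20 − 1)/(65 − 4) = 19/61 ≈ 0.311.

MAP estimate of p_B = 0.311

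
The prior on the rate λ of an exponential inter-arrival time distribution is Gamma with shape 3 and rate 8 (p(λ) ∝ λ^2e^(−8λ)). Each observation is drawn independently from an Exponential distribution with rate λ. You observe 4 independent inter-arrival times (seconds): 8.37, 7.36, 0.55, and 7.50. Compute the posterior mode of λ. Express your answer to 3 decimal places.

λ̂_MAP = 0.189

The Exponential(rate=λ) likelihood is ∝ λ^n e^(−λΣtᵢ). Here n = 4 and Σtᵢ = 8.37 + 7.36 + 0.55 + 7.50 = 23.78.
Posterior ∝ λ^2e^(−8λ) · λ^4e^(−23.78λ) = λ^6e^(−31.78λ), i.e. Gamma(7, 31.78).
Mode = (a−1)/b = 6/31.78 ≈ 0.189.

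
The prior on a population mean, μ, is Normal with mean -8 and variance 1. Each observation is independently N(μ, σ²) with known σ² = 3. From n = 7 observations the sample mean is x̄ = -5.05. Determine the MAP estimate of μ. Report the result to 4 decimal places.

n = 7, x̄ = -5.05.
For a Normal prior and Normal likelihood with known variance, the posterior is Normal; its mode equals its mean, the precision-weighted average.
Prior precision 1/σ₀² = 1/1 = 1; data precision n/σ² = 7/3.
μ̂ = (1·(-8) + (7/3)·(-5.05)) / (1 + 7/3) = (-1187/60)/(10/3) = -5.9350.

μ̂_MAP = -5.9350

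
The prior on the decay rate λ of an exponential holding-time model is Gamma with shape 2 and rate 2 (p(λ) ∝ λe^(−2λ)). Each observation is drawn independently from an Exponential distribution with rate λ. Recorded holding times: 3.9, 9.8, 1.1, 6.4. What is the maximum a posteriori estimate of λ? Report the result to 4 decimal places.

λ̂_MAP = 0.2155

The Exponential(rate=λ) likelihood is ∝ λ^n e^(−λΣtᵢ). Here n = 4 and Σtᵢ = 3.9 + 9.8 + 1.1 + 6.4 = 21.2.
Posterior ∝ λe^(−2λ) · λ^4e^(−21.2λ) = λ^5e^(−23.2λ), i.e. Gamma(6, 23.2).
Mode = (a−1)/b = 5/23.2 ≈ 0.2155.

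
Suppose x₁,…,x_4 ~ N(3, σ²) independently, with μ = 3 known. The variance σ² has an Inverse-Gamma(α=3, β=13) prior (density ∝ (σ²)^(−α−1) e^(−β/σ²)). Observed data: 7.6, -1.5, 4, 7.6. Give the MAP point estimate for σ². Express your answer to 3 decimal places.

σ̂²_MAP = 7.464

Sum of squared deviations about the known mean: SS = (7.6−3)² + (-1.5−3)² + (4−3)² + (7.6−3)² = 63.57.
The Normal likelihood contributes (σ²)^(−n/2) exp(−SS/(2σ²)), so the posterior is Inverse-Gamma(α + n/2, β + SS/2) = Inverse-Gamma(5, 44.785).
The mode of Inverse-Gamma(a, b) is b/(a+1) = 44.785/6 ≈ 7.464.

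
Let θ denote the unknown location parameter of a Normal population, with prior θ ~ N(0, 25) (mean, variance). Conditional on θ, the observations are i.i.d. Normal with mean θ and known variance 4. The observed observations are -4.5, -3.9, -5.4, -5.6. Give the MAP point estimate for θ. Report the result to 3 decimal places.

n = 4; x̄ = ((-4.5) + (-3.9) + (-5.4) + (-5.6))/4 = -19.4/4 = -4.85.
For a Normal prior and Normal likelihood with known variance, the posterior is Normal; its mode equals its mean, the precision-weighted average.
Prior precision 1/σ₀² = 1/25 = 0.04; data precision n/σ² = 4/4 = 1.
θ̂ = (0.04·0 + 1·(-4.85)) / (0.04 + 1) = (-4.85)/1.04 = -485/104 ≈ -4.663.

θ̂_MAP = -4.663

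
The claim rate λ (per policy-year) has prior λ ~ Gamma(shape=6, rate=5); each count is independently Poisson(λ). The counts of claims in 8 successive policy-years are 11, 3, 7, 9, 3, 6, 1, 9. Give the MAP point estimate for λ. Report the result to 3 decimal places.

Σxᵢ = 11+3+7+9+3+6+1+9 = 49, with n = 8.
Posterior ∝ λ^5e^(−5λ) · λ^49e^(−8λ) = λ^54e^(−13λ), i.e. Gamma(shape=55, rate=13).
The mode of a Gamma(a, b) with a ≥ 1 (shape–rate) is (a−1)/b = 54/13 ≈ 4.154.

λ̂_MAP = 4.154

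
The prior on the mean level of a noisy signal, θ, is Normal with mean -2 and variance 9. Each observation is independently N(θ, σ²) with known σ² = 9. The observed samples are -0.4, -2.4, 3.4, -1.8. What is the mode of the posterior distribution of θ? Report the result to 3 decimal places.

θ̂_MAP = -0.640

n = 4; x̄ = ((-0.4) + (-2.4) + 3.4 + (-1.8))/4 = -1.2/4 = -0.3.
For a Normal prior and Normal likelihood with known variance, the posterior is Normal; its mode equals its mean, the precision-weighted average.
Prior precision 1/σ₀² = 1/9; data precision n/σ² = 4/9.
θ̂ = ((1/9)·(-2) + (4/9)·(-0.3)) / (1/9 + 4/9) = (-16/45)/(5/9) = -0.640.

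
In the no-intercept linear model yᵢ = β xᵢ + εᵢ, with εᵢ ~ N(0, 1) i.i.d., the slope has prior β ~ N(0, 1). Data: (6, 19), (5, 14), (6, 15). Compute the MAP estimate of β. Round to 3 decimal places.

β̂_MAP = 2.796

log p(β | y) = −Σ(yᵢ − βxᵢ)²/(2·1) − β²/(2·1) + const.
Setting the derivative to zero: Σxᵢ(yᵢ − βxᵢ)/1 − β/1 = 0, so β = Σxᵢyᵢ / (Σxᵢ² + σ²/τ²).
Σxᵢyᵢ = 6·19 + 5·14 + 6·15 = 274; Σxᵢ² = 97; σ²/τ² = 1.
β̂_MAP = 274 / (97 + 1) = 274/98 ≈ 2.796.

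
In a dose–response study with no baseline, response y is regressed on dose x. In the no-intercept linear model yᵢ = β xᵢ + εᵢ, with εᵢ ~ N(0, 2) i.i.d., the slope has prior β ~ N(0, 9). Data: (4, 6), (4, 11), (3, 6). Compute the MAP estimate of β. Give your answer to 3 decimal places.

β̂_MAP = 2.086

log p(β | y) = −Σ(yᵢ − βxᵢ)²/(2·2) − β²/(2·9) + const.
Setting the derivative to zero: Σxᵢ(yᵢ − βxᵢ)/2 − β/9 = 0, so β = Σxᵢyᵢ / (Σxᵢ² + σ²/τ²).
Σxᵢyᵢ = 4·6 + 4·11 + 3·6 = 86; Σxᵢ² = 41; σ²/τ² = 2/9.
β̂_MAP = 86 / (41 + 2/9) = 86/(371/9) = 774/371 ≈ 2.086.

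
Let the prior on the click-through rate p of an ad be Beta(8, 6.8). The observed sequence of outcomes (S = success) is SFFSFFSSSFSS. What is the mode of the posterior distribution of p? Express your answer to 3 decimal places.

Prior: Beta(8, 6.8).
Data: 7 successes in 12 trials (from the sequence). The binomial likelihood contributes p^7(1−p)^5, so the posterior is Beta(8+7, 6.8+5) = Beta(15, 11.8).
For Beta(a, b) with a, b > 1 the mode is (a−1)/(a+b−2) = 14/24.8 ≈ 0.565.

p̂_MAP = 0.565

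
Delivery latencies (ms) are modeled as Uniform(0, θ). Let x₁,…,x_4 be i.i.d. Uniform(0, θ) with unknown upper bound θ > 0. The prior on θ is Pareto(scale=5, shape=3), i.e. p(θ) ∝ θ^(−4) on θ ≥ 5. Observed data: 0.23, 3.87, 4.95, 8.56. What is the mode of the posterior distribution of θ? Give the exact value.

θ̂_MAP = 8.56

The Uniform(0, θ) likelihood is θ^(−n) for θ ≥ max(xᵢ), zero otherwise. Here max(xᵢ) = 8.56.
Posterior ∝ θ^(−4) · θ^(−4) = θ^(−8) on θ ≥ max(5, 8.56) = 8.56.
This density is strictly decreasing in θ, so the posterior mode lies at the lower boundary of the support.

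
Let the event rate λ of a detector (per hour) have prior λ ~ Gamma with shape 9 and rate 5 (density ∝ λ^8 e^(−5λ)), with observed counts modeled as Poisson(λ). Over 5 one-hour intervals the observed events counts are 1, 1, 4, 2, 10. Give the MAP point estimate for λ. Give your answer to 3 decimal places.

Σxᵢ = 1+1+4+2+10 = 18, with n = 5.
Posterior ∝ λ^8e^(−5λ) · λ^18e^(−5λ) = λ^26e^(−10λ), i.e. Gamma(shape=27, rate=10).
The mode of a Gamma(a, b) with a ≥ 1 (shape–rate) is (a−1)/b = 26/10 ≈ 2.600.

λ̂_MAP = 2.600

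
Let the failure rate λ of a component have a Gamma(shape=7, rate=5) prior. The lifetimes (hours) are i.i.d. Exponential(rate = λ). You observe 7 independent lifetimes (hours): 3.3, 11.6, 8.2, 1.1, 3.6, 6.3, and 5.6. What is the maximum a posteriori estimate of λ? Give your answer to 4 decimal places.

The Exponential(rate=λ) likelihood is ∝ λ^n e^(−λΣtᵢ). Here n = 7 and Σtᵢ = 3.3 + 11.6 + 8.2 + 1.1 + 3.6 + 6.3 + 5.6 = 39.7.
Posterior ∝ λ^6e^(−5λ) · λ^7e^(−39.7λ) = λ^13e^(−44.7λ), i.e. Gamma(14, 44.7).
Mode = (a−1)/b = 13/44.7 ≈ 0.2908.

λ̂_MAP = 0.2908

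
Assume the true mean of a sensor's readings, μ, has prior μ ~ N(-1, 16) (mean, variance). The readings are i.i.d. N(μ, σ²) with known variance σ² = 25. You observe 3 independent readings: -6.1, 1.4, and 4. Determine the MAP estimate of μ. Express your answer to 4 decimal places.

n = 3; x̄ = ((-6.1) + 1.4 + 4)/3 = -0.7/3 = -7/30 ≈ -0.2333.
For a Normal prior and Normal likelihood with known variance, the posterior is Normal; its mode equals its mean, the precision-weighted average.
Prior precision 1/σ₀² = 1/16 = 0.0625; data precision n/σ² = 3/25 = 0.12.
μ̂ = (0.0625·(-1) + 0.12·(-7/30)) / (0.0625 + 0.12) = (-0.0905)/0.1825 = -181/365 ≈ -0.4959.

μ̂_MAP = -0.4959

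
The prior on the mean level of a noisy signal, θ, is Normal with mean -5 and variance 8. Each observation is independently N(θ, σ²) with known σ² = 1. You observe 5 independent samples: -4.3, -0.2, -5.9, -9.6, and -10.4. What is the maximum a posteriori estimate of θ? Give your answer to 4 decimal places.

n = 5; x̄ = ((-4.3) + (-0.2) + (-5.9) + (-9.6) + (-10.4))/5 = -30.4/5 = -6.08.
For a Normal prior and Normal likelihood with known variance, the posterior is Normal; its mode equals its mean, the precision-weighted average.
Prior precision 1/σ₀² = 1/8 = 0.125; data precision n/σ² = 5/1 = 5.
θ̂ = (0.125·(-5) + 5·(-6.08)) / (0.125 + 5) = (-31.025)/5.125 = -1241/205 ≈ -6.0537.

θ̂_MAP = -6.0537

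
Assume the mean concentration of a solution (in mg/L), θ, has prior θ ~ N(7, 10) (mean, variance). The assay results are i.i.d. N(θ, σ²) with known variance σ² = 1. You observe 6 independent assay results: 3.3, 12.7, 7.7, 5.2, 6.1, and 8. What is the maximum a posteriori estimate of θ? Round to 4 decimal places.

θ̂_MAP = 7.1639

n = 6; x̄ = (3.3 + 12.7 + 7.7 + 5.2 + 6.1 + 8)/6 = 43/6 = 43/6 ≈ 7.1667.
For a Normal prior and Normal likelihood with known variance, the posterior is Normal; its mode equals its mean, the precision-weighted average.
Prior precision 1/σ₀² = 1/10 = 0.1; data precision n/σ² = 6/1 = 6.
θ̂ = (0.1·7 + 6·(43/6)) / (0.1 + 6) = 43.7/6.1 = 437/61 ≈ 7.1639.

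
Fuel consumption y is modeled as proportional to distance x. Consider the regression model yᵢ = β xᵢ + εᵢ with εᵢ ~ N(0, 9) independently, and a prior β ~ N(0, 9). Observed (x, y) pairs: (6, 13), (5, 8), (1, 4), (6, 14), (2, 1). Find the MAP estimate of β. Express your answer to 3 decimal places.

log p(β | y) = −Σ(yᵢ − βxᵢ)²/(2·9) − β²/(2·9) + const.
Setting the derivative to zero: Σxᵢ(yᵢ − βxᵢ)/9 − β/9 = 0, so β = Σxᵢyᵢ / (Σxᵢ² + σ²/τ²).
Σxᵢyᵢ = 6·13 + 5·8 + 1·4 + 6·14 + 2·1 = 208; Σxᵢ² = 102; σ²/τ² = 1.
β̂_MAP = 208 / (102 + 1) = 208/103 ≈ 2.019.

β̂_MAP = 2.019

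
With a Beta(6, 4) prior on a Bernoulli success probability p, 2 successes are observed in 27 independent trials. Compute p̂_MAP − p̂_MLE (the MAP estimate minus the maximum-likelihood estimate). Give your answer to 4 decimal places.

MAP − MLE = 0.1259

Posterior is Beta(8, 29); MAP = (8−1)/(37−2) = 7/35 ≈ 0.20000.
MLE ignores the prior: p̂_MLE = k/n = 2/27 ≈ 0.07407.
Difference = 7/35 − 2/27 = 17/135 ≈ 0.1259.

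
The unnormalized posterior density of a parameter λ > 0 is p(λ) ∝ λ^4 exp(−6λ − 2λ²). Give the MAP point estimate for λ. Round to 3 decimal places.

ℓ'(λ) = 4/λ − 6 − 4λ. Setting this to zero and multiplying by λ: 4λ² + 6λ − 4 = 0.
λ = (−6 + √(6² + 4·4·4)) / (2·4) = (−6 + √100) / 8 = (−6 + 10)/8 = 1/2.
ℓ''(λ) = −4/λ² − 4 < 0, confirming a maximum.

λ̂_MAP = 0.500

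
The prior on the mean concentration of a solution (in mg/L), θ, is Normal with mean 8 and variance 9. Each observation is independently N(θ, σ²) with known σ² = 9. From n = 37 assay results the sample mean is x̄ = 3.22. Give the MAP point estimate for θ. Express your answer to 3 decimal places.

n = 37, x̄ = 3.22.
For a Normal prior and Normal likelihood with known variance, the posterior is Normal; its mode equals its mean, the precision-weighted average.
Prior precision 1/σ₀² = 1/9; data precision n/σ² = 37/9.
θ̂ = ((1/9)·8 + (37/9)·3.22) / (1/9 + 37/9) = (2119/150)/(38/9) = 6357/1900 ≈ 3.346.

θ̂_MAP = 3.346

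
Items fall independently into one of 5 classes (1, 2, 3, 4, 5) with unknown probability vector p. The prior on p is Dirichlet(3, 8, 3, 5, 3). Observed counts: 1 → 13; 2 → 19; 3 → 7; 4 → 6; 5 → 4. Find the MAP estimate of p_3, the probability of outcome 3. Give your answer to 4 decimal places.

The posterior is Dirichlet(αᵢ + nᵢ) = Dirichlet(16, 27, 10, 11, 7).
For a Dirichlet(a₁,…,a_K) with all aᵢ > 1, the mode has j-th component (aⱼ − 1)/(Σaᵢ − K).
Here Σaᵢ = 71 and K = 5, so p_3 = (10 − 1)/(71 − 5) = 9/66 ≈ 0.1364.

MAP estimate: 0.1364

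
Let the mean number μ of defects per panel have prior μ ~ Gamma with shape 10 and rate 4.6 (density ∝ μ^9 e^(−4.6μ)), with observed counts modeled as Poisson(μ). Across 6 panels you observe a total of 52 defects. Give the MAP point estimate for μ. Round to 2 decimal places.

Σxᵢ = 52, n = 6.
Posterior ∝ μ^9e^(−4.6μ) · μ^52e^(−6μ) = μ^61e^(−10.6μ), i.e. Gamma(shape=62, rate=10.6).
The mode of a Gamma(a, b) with a ≥ 1 (shape–rate) is (a−1)/b = 61/10.6 ≈ 5.75.

μ̂_MAP = 5.75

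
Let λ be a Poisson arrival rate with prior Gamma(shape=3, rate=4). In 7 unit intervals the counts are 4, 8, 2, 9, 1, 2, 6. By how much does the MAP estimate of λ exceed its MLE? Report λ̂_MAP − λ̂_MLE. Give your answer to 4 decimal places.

MAP − MLE = -1.4805

Σxᵢ = 32. Posterior is Gamma(35, 11); MAP = (35−1)/11 = 34/11 ≈ 3.09091.
MLE = x̄ = 32/7 ≈ 4.57143.
Difference = 34/11 − 32/7 = -114/77 ≈ -1.4805.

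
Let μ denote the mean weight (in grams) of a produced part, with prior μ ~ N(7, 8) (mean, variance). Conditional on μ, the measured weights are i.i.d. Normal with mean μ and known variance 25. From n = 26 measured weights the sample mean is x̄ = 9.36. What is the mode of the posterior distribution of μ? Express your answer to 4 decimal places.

μ̂_MAP = 9.1068

n = 26, x̄ = 9.36.
For a Normal prior and Normal likelihood with known variance, the posterior is Normal; its mode equals its mean, the precision-weighted average.
Prior precision 1/σ₀² = 1/8 = 0.125; data precision n/σ² = 26/25 = 1.04.
μ̂ = (0.125·7 + 1.04·9.36) / (0.125 + 1.04) = 10.6094/1.165 = 53047/5825 ≈ 9.1068.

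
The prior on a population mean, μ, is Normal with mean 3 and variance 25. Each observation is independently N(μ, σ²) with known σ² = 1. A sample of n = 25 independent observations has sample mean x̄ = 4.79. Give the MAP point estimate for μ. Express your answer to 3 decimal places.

n = 25, x̄ = 4.79.
For a Normal prior and Normal likelihood with known variance, the posterior is Normal; its mode equals its mean, the precision-weighted average.
Prior precision 1/σ₀² = 1/25 = 0.04; data precision n/σ² = 25/1 = 25.
μ̂ = (0.04·3 + 25·4.79) / (0.04 + 25) = 119.87/25.04 = 11987/2504 ≈ 4.787.

μ̂_MAP = 4.787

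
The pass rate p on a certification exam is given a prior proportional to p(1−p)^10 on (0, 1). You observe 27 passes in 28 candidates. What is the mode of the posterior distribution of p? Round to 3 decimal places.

The prior density ∝ p(1−p)^10 is the kernel of Beta(2, 11).
Data: 27 successes in 28 trials. The binomial likelihood contributes p^27(1−p)^1, so the posterior is Beta(2+27, 11+1) = Beta(29, 12).
For Beta(a, b) with a, b > 1 the mode is (a−1)/(a+b−2) = 28/39 ≈ 0.718.

p̂_MAP = 0.718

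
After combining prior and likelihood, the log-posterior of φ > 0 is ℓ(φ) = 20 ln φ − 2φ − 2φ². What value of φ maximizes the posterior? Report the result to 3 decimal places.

φ̂_MAP = 2.000

ℓ'(φ) = 20/φ − 2 − 4φ. Setting this to zero and multiplying by φ: 4φ² + 2φ − 20 = 0.
φ = (−2 + √(2² + 4·4·20)) / (2·4) = (−2 + √324) / 8 = (−2 + 18)/8 = 2.
ℓ''(φ) = −20/φ² − 4 < 0, confirming a maximum.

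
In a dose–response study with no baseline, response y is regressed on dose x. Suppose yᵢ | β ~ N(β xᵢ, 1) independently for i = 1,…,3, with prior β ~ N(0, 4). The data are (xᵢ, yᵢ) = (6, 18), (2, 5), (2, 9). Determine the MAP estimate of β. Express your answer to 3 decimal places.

log p(β | y) = −Σ(yᵢ − βxᵢ)²/(2·1) − β²/(2·4) + const.
Setting the derivative to zero: Σxᵢ(yᵢ − βxᵢ)/1 − β/4 = 0, so β = Σxᵢyᵢ / (Σxᵢ² + σ²/τ²).
Σxᵢyᵢ = 6·18 + 2·5 + 2·9 = 136; Σxᵢ² = 44; σ²/τ² = 0.25.
β̂_MAP = 136 / (44 + 0.25) = 136/44.25 ≈ 3.073.

β̂_MAP = 3.073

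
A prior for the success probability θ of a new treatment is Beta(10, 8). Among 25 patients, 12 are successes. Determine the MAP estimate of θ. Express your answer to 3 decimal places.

Prior: Beta(10, 8).
Data: 12 successes in 25 trials. The binomial likelihood contributes θ^12(1−θ)^13, so the posterior is Beta(10+12, 8+13) = Beta(22, 21).
For Beta(a, b) with a, b > 1 the mode is (a−1)/(a+b−2) = 21/41 ≈ 0.512.

θ̂_MAP = 0.512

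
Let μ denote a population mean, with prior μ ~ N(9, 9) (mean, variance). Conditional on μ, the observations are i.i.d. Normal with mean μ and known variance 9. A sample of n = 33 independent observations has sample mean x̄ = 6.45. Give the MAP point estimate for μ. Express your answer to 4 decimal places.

n = 33, x̄ = 6.45.
For a Normal prior and Normal likelihood with known variance, the posterior is Normal; its mode equals its mean, the precision-weighted average.
Prior precision 1/σ₀² = 1/9; data precision n/σ² = 33/9 = 11/3.
μ̂ = ((1/9)·9 + (11/3)·6.45) / (1/9 + 11/3) = 24.65/(34/9) = 6.5250.

μ̂_MAP = 6.5250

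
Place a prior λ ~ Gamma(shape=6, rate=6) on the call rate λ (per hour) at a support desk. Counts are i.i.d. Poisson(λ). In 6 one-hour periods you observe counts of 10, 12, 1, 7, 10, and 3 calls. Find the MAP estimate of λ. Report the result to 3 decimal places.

λ̂_MAP = 4.000

Σxᵢ = 10+12+1+7+10+3 = 43, with n = 6.
Posterior ∝ λ^5e^(−6λ) · λ^43e^(−6λ) = λ^48e^(−12λ), i.e. Gamma(shape=49, rate=12).
The mode of a Gamma(a, b) with a ≥ 1 (shape–rate) is (a−1)/b = 48/12 ≈ 4.000.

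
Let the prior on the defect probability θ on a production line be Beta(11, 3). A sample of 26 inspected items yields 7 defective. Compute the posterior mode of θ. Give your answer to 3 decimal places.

θ̂_MAP = 0.447

Prior: Beta(11, 3).
Data: 7 successes in 26 trials. The binomial likelihood contributes θ^7(1−θ)^19, so the posterior is Beta(11+7, 3+19) = Beta(18, 22).
For Beta(a, b) with a, b > 1 the mode is (a−1)/(a+b−2) = 17/38 ≈ 0.447.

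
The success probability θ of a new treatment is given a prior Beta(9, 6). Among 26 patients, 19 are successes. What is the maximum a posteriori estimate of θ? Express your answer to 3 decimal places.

θ̂_MAP = 0.692

Prior: Beta(9, 6).
Data: 19 successes in 26 trials. The binomial likelihood contributes θ^19(1−θ)^7, so the posterior is Beta(9+19, 6+7) = Beta(28, 13).
For Beta(a, b) with a, b > 1 the mode is (a−1)/(a+b−2) = 27/39 ≈ 0.692.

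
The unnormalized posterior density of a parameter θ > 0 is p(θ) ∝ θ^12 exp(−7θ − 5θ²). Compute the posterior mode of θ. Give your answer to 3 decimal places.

ℓ'(θ) = 12/θ − 7 − 10θ. Setting this to zero and multiplying by θ: 10θ² + 7θ − 12 = 0.
θ = (−7 + √(7² + 4·10·12)) / (2·10) = (−7 + √529) / 20 = (−7 + 23)/20 = 4/5.
ℓ''(θ) = −12/θ² − 10 < 0, confirming a maximum.

θ̂_MAP = 0.800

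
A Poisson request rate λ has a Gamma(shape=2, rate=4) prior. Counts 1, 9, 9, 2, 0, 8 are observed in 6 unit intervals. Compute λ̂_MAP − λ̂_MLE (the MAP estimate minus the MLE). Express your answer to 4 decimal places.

Σxᵢ = 29. Posterior is Gamma(31, 10); MAP = (31−1)/10 = 30/10 ≈ 3.00000.
MLE = x̄ = 29/6 ≈ 4.83333.
Difference = 30/10 − 29/6 = -11/6 ≈ -1.8333.

MAP − MLE = -1.8333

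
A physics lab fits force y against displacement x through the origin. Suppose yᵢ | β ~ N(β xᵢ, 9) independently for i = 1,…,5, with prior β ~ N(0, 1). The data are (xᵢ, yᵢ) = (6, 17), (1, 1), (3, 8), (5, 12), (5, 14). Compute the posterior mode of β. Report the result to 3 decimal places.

β̂_MAP = 2.448

log p(β | y) = −Σ(yᵢ − βxᵢ)²/(2·9) − β²/(2·1) + const.
Setting the derivative to zero: Σxᵢ(yᵢ − βxᵢ)/9 − β/1 = 0, so β = Σxᵢyᵢ / (Σxᵢ² + σ²/τ²).
Σxᵢyᵢ = 6·17 + 1·1 + 3·8 + 5·12 + 5·14 = 257; Σxᵢ² = 96; σ²/τ² = 9.
β̂_MAP = 257 / (96 + 9) = 257/105 ≈ 2.448.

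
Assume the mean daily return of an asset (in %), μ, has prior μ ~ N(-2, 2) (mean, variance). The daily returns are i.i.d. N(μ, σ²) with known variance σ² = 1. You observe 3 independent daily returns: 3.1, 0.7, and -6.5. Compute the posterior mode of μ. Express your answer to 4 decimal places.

μ̂_MAP = -1.0571

n = 3; x̄ = (3.1 + 0.7 + (-6.5))/3 = -2.7/3 = -0.9.
For a Normal prior and Normal likelihood with known variance, the posterior is Normal; its mode equals its mean, the precision-weighted average.
Prior precision 1/σ₀² = 1/2 = 0.5; data precision n/σ² = 3/1 = 3.
μ̂ = (0.5·(-2) + 3·(-0.9)) / (0.5 + 3) = (-3.7)/3.5 = -37/35 ≈ -1.0571.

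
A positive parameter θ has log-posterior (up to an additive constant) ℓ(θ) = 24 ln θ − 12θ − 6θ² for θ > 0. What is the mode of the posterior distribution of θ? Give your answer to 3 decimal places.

ℓ'(θ) = 24/θ − 12 − 12θ. Setting this to zero and multiplying by θ: 12θ² + 12θ − 24 = 0.
θ = (−12 + √(12² + 4·12·24)) / (2·12) = (−12 + √1296) / 24 = (−12 + 36)/24 = 1.
ℓ''(θ) = −24/θ² − 12 < 0, confirming a maximum.

θ̂_MAP = 1.000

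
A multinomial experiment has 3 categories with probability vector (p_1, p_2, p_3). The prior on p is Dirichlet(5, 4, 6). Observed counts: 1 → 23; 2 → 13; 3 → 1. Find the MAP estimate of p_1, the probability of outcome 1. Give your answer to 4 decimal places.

MAP estimate: 0.5510

The posterior is Dirichlet(αᵢ + nᵢ) = Dirichlet(28, 17, 7).
For a Dirichlet(a₁,…,a_K) with all aᵢ > 1, the mode has j-th component (aⱼ − 1)/(Σaᵢ − K).
Here Σaᵢ = 52 and K = 3, so p_1 = (28 − 1)/(52 − 3) = 27/49 ≈ 0.5510.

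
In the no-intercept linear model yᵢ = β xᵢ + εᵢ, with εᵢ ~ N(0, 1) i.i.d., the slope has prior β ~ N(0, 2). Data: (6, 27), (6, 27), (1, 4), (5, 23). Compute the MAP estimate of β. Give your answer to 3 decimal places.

β̂_MAP = 4.497

log p(β | y) = −Σ(yᵢ − βxᵢ)²/(2·1) − β²/(2·2) + const.
Setting the derivative to zero: Σxᵢ(yᵢ − βxᵢ)/1 − β/2 = 0, so β = Σxᵢyᵢ / (Σxᵢ² + σ²/τ²).
Σxᵢyᵢ = 6·27 + 6·27 + 1·4 + 5·23 = 443; Σxᵢ² = 98; σ²/τ² = 0.5.
β̂_MAP = 443 / (98 + 0.5) = 443/98.5 ≈ 4.497.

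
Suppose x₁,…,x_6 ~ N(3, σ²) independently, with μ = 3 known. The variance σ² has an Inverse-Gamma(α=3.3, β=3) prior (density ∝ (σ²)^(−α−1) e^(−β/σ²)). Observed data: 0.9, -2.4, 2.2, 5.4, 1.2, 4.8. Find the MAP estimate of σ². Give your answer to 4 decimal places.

Sum of squared deviations about the known mean: SS = (0.9−3)² + (-2.4−3)² + (2.2−3)² + (5.4−3)² + (1.2−3)² + (4.8−3)² = 46.45.
The Normal likelihood contributes (σ²)^(−n/2) exp(−SS/(2σ²)), so the posterior is Inverse-Gamma(α + n/2, β + SS/2) = Inverse-Gamma(6.3, 26.225).
The mode of Inverse-Gamma(a, b) is b/(a+1) = 26.225/7.3 ≈ 3.5925.

σ̂²_MAP = 3.5925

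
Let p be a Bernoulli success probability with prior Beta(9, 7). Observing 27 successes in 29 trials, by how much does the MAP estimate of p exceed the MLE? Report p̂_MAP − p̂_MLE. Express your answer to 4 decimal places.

MAP − MLE = -0.1171

Posterior is Beta(36, 9); MAP = (36−1)/(45−2) = 35/43 ≈ 0.81395.
MLE ignores the prior: p̂_MLE = k/n = 27/29 ≈ 0.93103.
Difference = 35/43 − 27/29 = -146/1247 ≈ -0.1171.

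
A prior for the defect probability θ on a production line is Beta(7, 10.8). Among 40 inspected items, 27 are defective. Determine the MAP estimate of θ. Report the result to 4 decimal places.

θ̂_MAP = 0.5914

Prior: Beta(7, 10.8).
Data: 27 successes in 40 trials. The binomial likelihood contributes θ^27(1−θ)^13, so the posterior is Beta(7+27, 10.8+13) = Beta(34, 23.8).
For Beta(a, b) with a, b > 1 the mode is (a−1)/(a+b−2) = 33/55.8 ≈ 0.5914.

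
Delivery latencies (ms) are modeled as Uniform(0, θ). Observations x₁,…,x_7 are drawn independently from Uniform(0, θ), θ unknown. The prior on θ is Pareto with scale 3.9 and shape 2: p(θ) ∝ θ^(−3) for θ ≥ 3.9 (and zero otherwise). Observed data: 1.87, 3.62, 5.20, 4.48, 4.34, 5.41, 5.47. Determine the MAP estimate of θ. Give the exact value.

θ̂_MAP = 5.47

The Uniform(0, θ) likelihood is θ^(−n) for θ ≥ max(xᵢ), zero otherwise. Here max(xᵢ) = 5.47.
Posterior ∝ θ^(−3) · θ^(−7) = θ^(−10) on θ ≥ max(3.9, 5.47) = 5.47.
This density is strictly decreasing in θ, so the posterior mode lies at the lower boundary of the support.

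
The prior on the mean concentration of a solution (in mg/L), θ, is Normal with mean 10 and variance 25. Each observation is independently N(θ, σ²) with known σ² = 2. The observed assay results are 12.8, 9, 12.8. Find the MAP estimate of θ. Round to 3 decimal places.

n = 3; x̄ = (12.8 + 9 + 12.8)/3 = 34.6/3 = 173/15 ≈ 11.5333.
For a Normal prior and Normal likelihood with known variance, the posterior is Normal; its mode equals its mean, the precision-weighted average.
Prior precision 1/σ₀² = 1/25 = 0.04; data precision n/σ² = 3/2 = 1.5.
θ̂ = (0.04·10 + 1.5·(173/15)) / (0.04 + 1.5) = 17.7/1.54 = 885/77 ≈ 11.494.

θ̂_MAP = 11.494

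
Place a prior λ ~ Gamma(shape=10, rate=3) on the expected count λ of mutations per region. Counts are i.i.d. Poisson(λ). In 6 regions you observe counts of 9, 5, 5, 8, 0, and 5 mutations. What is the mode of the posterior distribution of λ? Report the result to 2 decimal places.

Σxᵢ = 9+5+5+8+0+5 = 32, with n = 6.
Posterior ∝ λ^9e^(−3λ) · λ^32e^(−6λ) = λ^41e^(−9λ), i.e. Gamma(shape=42, rate=9).
The mode of a Gamma(a, b) with a ≥ 1 (shape–rate) is (a−1)/b = 41/9 ≈ 4.56.

λ̂_MAP = 4.56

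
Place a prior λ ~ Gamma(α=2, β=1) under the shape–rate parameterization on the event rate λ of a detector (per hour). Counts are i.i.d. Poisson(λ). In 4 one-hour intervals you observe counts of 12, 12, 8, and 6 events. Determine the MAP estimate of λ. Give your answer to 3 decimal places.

Σxᵢ = 12+12+8+6 = 38, with n = 4.
Posterior ∝ λe^(−1λ) · λ^38e^(−4λ) = λ^39e^(−5λ), i.e. Gamma(shape=40, rate=5).
The mode of a Gamma(a, b) with a ≥ 1 (shape–rate) is (a−1)/b = 39/5 ≈ 7.800.

λ̂_MAP = 7.800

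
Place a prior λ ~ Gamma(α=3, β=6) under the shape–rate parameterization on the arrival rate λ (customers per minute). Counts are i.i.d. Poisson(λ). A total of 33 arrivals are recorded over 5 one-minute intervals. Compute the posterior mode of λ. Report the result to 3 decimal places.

Σxᵢ = 33, n = 5.
Posterior ∝ λ^2e^(−6λ) · λ^33e^(−5λ) = λ^35e^(−11λ), i.e. Gamma(shape=36, rate=11).
The mode of a Gamma(a, b) with a ≥ 1 (shape–rate) is (a−1)/b = 35/11 ≈ 3.182.

λ̂_MAP = 3.182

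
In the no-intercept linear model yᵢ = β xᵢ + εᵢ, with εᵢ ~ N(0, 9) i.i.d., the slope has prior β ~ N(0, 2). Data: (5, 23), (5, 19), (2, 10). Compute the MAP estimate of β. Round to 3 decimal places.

log p(β | y) = −Σ(yᵢ − βxᵢ)²/(2·9) − β²/(2·2) + const.
Setting the derivative to zero: Σxᵢ(yᵢ − βxᵢ)/9 − β/2 = 0, so β = Σxᵢyᵢ / (Σxᵢ² + σ²/τ²).
Σxᵢyᵢ = 5·23 + 5·19 + 2·10 = 230; Σxᵢ² = 54; σ²/τ² = 4.5.
β̂_MAP = 230 / (54 + 4.5) = 230/58.5 ≈ 3.932.

β̂_MAP = 3.932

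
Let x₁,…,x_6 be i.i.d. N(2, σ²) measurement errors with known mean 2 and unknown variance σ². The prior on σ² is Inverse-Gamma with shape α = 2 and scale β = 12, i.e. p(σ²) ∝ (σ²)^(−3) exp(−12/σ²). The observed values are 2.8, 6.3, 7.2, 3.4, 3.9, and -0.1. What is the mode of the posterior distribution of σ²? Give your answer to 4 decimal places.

Sum of squared deviations about the known mean: SS = (2.8−2)² + (6.3−2)² + (7.2−2)² + (3.4−2)² + (3.9−2)² + (-0.1−2)² = 56.15.
The Normal likelihood contributes (σ²)^(−n/2) exp(−SS/(2σ²)), so the posterior is Inverse-Gamma(α + n/2, β + SS/2) = Inverse-Gamma(5, 40.075).
The mode of Inverse-Gamma(a, b) is b/(a+1) = 40.075/6 ≈ 6.6792.

σ̂²_MAP = 6.6792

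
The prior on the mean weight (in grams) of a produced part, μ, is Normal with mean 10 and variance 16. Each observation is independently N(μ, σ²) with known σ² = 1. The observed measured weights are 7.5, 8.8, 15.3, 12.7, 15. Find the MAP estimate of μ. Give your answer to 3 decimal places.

n = 5; x̄ = (7.5 + 8.8 + 15.3 + 12.7 + 15)/5 = 59.3/5 = 11.86.
For a Normal prior and Normal likelihood with known variance, the posterior is Normal; its mode equals its mean, the precision-weighted average.
Prior precision 1/σ₀² = 1/16 = 0.0625; data precision n/σ² = 5/1 = 5.
μ̂ = (0.0625·10 + 5·11.86) / (0.0625 + 5) = 59.925/5.0625 = 1598/135 ≈ 11.837.

μ̂_MAP = 11.837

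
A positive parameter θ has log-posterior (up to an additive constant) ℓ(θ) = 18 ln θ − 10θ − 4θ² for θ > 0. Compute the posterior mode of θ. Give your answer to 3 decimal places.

ℓ'(θ) = 18/θ − 10 − 8θ. Setting this to zero and multiplying by θ: 8θ² + 10θ − 18 = 0.
θ = (−10 + √(10² + 4·8·18)) / (2·8) = (−10 + √676) / 16 = (−10 + 26)/16 = 1.
ℓ''(θ) = −18/θ² − 8 < 0, confirming a maximum.

θ̂_MAP = 1.000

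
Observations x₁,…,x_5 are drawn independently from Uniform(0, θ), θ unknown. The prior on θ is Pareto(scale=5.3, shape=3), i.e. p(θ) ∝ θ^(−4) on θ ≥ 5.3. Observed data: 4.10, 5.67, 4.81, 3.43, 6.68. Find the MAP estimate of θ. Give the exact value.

The Uniform(0, θ) likelihood is θ^(−n) for θ ≥ max(xᵢ), zero otherwise. Here max(xᵢ) = 6.68.
Posterior ∝ θ^(−4) · θ^(−5) = θ^(−9) on θ ≥ max(5.3, 6.68) = 6.68.
This density is strictly decreasing in θ, so the posterior mode lies at the lower boundary of the support.

θ̂_MAP = 6.68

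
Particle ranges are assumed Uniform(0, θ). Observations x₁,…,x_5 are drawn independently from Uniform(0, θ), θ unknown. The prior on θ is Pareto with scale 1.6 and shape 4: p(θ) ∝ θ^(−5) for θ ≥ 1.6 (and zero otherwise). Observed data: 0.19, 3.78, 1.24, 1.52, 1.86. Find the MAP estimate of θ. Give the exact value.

The Uniform(0, θ) likelihood is θ^(−n) for θ ≥ max(xᵢ), zero otherwise. Here max(xᵢ) = 3.78.
Posterior ∝ θ^(−5) · θ^(−5) = θ^(−10) on θ ≥ max(1.6, 3.78) = 3.78.
This density is strictly decreasing in θ, so the posterior mode lies at the lower boundary of the support.

θ̂_MAP = 3.78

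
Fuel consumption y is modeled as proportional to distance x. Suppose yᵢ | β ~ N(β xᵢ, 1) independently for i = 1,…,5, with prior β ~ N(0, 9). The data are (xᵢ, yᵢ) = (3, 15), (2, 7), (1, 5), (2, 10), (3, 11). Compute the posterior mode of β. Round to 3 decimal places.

log p(β | y) = −Σ(yᵢ − βxᵢ)²/(2·1) − β²/(2·9) + const.
Setting the derivative to zero: Σxᵢ(yᵢ − βxᵢ)/1 − β/9 = 0, so β = Σxᵢyᵢ / (Σxᵢ² + σ²/τ²).
Σxᵢyᵢ = 3·15 + 2·7 + 1·5 + 2·10 + 3·11 = 117; Σxᵢ² = 27; σ²/τ² = 1/9.
β̂_MAP = 117 / (27 + 1/9) = 117/(244/9) = 1053/244 ≈ 4.316.

β̂_MAP = 4.316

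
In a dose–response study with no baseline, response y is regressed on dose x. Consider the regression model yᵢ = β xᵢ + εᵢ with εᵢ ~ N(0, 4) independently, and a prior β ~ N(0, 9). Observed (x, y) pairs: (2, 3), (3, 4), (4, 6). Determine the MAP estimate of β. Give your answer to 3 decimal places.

log p(β | y) = −Σ(yᵢ − βxᵢ)²/(2·4) − β²/(2·9) + const.
Setting the derivative to zero: Σxᵢ(yᵢ − βxᵢ)/4 − β/9 = 0, so β = Σxᵢyᵢ / (Σxᵢ² + σ²/τ²).
Σxᵢyᵢ = 2·3 + 3·4 + 4·6 = 42; Σxᵢ² = 29; σ²/τ² = 4/9.
β̂_MAP = 42 / (29 + 4/9) = 42/(265/9) = 378/265 ≈ 1.426.

β̂_MAP = 1.426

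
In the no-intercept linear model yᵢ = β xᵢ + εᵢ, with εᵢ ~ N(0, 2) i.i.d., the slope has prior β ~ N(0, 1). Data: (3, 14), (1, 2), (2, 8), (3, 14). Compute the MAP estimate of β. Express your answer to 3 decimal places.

log p(β | y) = −Σ(yᵢ − βxᵢ)²/(2·2) − β²/(2·1) + const.
Setting the derivative to zero: Σxᵢ(yᵢ − βxᵢ)/2 − β/1 = 0, so β = Σxᵢyᵢ / (Σxᵢ² + σ²/τ²).
Σxᵢyᵢ = 3·14 + 1·2 + 2·8 + 3·14 = 102; Σxᵢ² = 23; σ²/τ² = 2.
β̂_MAP = 102 / (23 + 2) = 102/25 ≈ 4.080.

β̂_MAP = 4.080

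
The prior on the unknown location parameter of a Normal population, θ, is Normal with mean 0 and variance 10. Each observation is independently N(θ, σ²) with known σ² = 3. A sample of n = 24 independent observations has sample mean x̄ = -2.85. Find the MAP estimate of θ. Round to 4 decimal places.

θ̂_MAP = -2.8148

n = 24, x̄ = -2.85.
For a Normal prior and Normal likelihood with known variance, the posterior is Normal; its mode equals its mean, the precision-weighted average.
Prior precision 1/σ₀² = 1/10 = 0.1; data precision n/σ² = 24/3 = 8.
θ̂ = (0.1·0 + 8·(-2.85)) / (0.1 + 8) = (-22.8)/8.1 = -76/27 ≈ -2.8148.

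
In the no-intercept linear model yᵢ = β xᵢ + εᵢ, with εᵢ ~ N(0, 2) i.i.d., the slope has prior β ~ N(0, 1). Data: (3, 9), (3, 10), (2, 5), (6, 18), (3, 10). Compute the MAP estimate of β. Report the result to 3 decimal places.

β̂_MAP = 2.971

log p(β | y) = −Σ(yᵢ − βxᵢ)²/(2·2) − β²/(2·1) + const.
Setting the derivative to zero: Σxᵢ(yᵢ − βxᵢ)/2 − β/1 = 0, so β = Σxᵢyᵢ / (Σxᵢ² + σ²/τ²).
Σxᵢyᵢ = 3·9 + 3·10 + 2·5 + 6·18 + 3·10 = 205; Σxᵢ² = 67; σ²/τ² = 2.
β̂_MAP = 205 / (67 + 2) = 205/69 ≈ 2.971.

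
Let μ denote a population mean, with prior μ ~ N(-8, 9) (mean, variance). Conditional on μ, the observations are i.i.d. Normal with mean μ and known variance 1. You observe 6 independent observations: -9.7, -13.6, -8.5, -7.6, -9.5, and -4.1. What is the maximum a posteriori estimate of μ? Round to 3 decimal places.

μ̂_MAP = -8.818

n = 6; x̄ = ((-9.7) + (-13.6) + (-8.5) + (-7.6) + (-9.5) + (-4.1))/6 = -53/6 = -53/6 ≈ -8.8333.
For a Normal prior and Normal likelihood with known variance, the posterior is Normal; its mode equals its mean, the precision-weighted average.
Prior precision 1/σ₀² = 1/9; data precision n/σ² = 6/1 = 6.
μ̂ = ((1/9)·(-8) + 6·(-53/6)) / (1/9 + 6) = (-485/9)/(55/9) = -97/11 ≈ -8.818.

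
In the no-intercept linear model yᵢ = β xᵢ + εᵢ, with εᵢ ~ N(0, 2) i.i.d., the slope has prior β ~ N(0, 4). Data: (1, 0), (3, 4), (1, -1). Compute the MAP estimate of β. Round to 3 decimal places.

β̂_MAP = 0.957

log p(β | y) = −Σ(yᵢ − βxᵢ)²/(2·2) − β²/(2·4) + const.
Setting the derivative to zero: Σxᵢ(yᵢ − βxᵢ)/2 − β/4 = 0, so β = Σxᵢyᵢ / (Σxᵢ² + σ²/τ²).
Σxᵢyᵢ = 1·0 + 3·4 + 1·(-1) = 11; Σxᵢ² = 11; σ²/τ² = 0.5.
β̂_MAP = 11 / (11 + 0.5) = 11/11.5 ≈ 0.957.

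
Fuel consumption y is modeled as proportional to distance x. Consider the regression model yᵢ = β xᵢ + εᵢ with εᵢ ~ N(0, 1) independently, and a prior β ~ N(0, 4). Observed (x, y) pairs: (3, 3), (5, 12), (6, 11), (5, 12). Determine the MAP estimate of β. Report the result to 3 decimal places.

β̂_MAP = 2.047

log p(β | y) = −Σ(yᵢ − βxᵢ)²/(2·1) − β²/(2·4) + const.
Setting the derivative to zero: Σxᵢ(yᵢ − βxᵢ)/1 − β/4 = 0, so β = Σxᵢyᵢ / (Σxᵢ² + σ²/τ²).
Σxᵢyᵢ = 3·3 + 5·12 + 6·11 + 5·12 = 195; Σxᵢ² = 95; σ²/τ² = 0.25.
β̂_MAP = 195 / (95 + 0.25) = 195/95.25 ≈ 2.047.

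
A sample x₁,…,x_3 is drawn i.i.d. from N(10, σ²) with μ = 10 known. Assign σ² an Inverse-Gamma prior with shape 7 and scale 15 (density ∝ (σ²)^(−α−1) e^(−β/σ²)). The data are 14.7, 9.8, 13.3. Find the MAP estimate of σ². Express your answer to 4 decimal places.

σ̂²_MAP = 3.3168

Sum of squared deviations about the known mean: SS = (14.7−10)² + (9.8−10)² + (13.3−10)² = 33.02.
The Normal likelihood contributes (σ²)^(−n/2) exp(−SS/(2σ²)), so the posterior is Inverse-Gamma(α + n/2, β + SS/2) = Inverse-Gamma(8.5, 31.51).
The mode of Inverse-Gamma(a, b) is b/(a+1) = 31.51/9.5 ≈ 3.3168.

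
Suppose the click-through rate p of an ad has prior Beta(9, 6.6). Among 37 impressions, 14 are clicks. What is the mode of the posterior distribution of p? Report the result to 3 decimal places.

p̂_MAP = 0.435

Prior: Beta(9, 6.6).
Data: 14 successes in 37 trials. The binomial likelihood contributes p^14(1−p)^23, so the posterior is Beta(9+14, 6.6+23) = Beta(23, 29.6).
For Beta(a, b) with a, b > 1 the mode is (a−1)/(a+b−2) = 22/50.6 ≈ 0.435.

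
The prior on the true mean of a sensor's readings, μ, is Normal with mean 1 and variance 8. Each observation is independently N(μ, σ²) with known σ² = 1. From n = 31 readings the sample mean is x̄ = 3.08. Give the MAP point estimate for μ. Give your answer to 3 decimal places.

n = 31, x̄ = 3.08.
For a Normal prior and Normal likelihood with known variance, the posterior is Normal; its mode equals its mean, the precision-weighted average.
Prior precision 1/σ₀² = 1/8 = 0.125; data precision n/σ² = 31/1 = 31.
μ̂ = (0.125·1 + 31·3.08) / (0.125 + 31) = 95.605/31.125 = 19121/6225 ≈ 3.072.

μ̂_MAP = 3.072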